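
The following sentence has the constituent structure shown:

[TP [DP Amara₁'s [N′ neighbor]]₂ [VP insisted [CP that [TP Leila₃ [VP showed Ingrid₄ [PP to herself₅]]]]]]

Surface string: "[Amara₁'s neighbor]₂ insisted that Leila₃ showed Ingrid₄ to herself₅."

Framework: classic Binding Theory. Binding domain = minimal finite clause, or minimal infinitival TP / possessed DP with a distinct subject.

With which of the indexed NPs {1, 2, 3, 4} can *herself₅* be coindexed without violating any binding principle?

*herself* is an anaphor, so Principle A applies: it must be bound in its binding domain.
Binding domain of *herself₅*: the embedded TP, whose subject is Leila₃.
*Amara₁* does not c-command the anaphor → cannot bind it.
*[Amara₁'s neighbor]₂* c-commands the anaphor but is outside its binding domain → cannot satisfy Principle A.
*Leila₃* c-commands the anaphor within its binding domain → licit binder.
*Ingrid₄* c-commands the anaphor within its binding domain → licit binder.

{3, 4}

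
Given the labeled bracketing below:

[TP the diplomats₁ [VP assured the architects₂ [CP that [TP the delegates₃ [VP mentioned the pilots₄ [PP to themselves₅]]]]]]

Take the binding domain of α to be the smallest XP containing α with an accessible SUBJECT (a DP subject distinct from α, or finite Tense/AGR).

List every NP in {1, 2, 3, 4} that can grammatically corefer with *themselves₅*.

{3, 4}

*themselves* is an anaphor, so Principle A applies: it must be bound in its binding domain.
Binding domain of *themselves₅*: the embedded TP, whose subject is the delegates₃.
*the diplomats₁* c-commands the anaphor but is outside its binding domain → cannot satisfy Principle A.
*the architects₂* c-commands the anaphor but is outside its binding domain → cannot satisfy Principle A.
*the delegates₃* c-commands the anaphor within its binding domain → licit binder.
*the pilots₄* c-commands the anaphor within its binding domain → licit binder.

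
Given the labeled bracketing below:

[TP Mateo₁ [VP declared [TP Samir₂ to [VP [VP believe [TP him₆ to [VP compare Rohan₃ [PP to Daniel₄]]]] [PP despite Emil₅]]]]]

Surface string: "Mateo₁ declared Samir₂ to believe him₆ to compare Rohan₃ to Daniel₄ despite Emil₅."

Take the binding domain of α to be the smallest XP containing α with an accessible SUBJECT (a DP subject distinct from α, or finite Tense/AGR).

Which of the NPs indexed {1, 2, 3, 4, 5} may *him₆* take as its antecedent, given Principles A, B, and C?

{1, 5}

*him* is a pronoun, so Principle B applies: it must be free in its binding domain.
Binding domain of *him₆*: the embedded TP, whose subject is Samir₂.
*Mateo₁* c-commands the pronoun but from outside its binding domain, and is not c-commanded by it → coindexation permitted.
*Samir₂* c-commands the pronoun within its binding domain → coindexation would violate Principle B.
*Rohan₃*: the pronoun c-commands this R-expression → coindexation would violate Principle C on *Rohan₃*.
*Daniel₄*: the pronoun c-commands this R-expression → coindexation would violate Principle C on *Daniel₄*.
*Emil₅* and the pronoun do not c-command one another → neither Principle B nor Principle C is at stake; coindexation permitted.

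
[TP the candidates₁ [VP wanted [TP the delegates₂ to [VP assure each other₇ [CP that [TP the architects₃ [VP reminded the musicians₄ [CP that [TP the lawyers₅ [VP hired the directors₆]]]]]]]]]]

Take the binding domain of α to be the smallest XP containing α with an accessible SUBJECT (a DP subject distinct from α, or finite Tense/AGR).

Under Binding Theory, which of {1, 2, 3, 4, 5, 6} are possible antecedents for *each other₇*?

*each other* is an anaphor, so Principle A applies: it must be bound in its binding domain.
Binding domain of *each other₇*: the embedded TP, whose subject is the delegates₂.
*the candidates₁* c-commands the anaphor but is outside its binding domain → cannot satisfy Principle A.
*the delegates₂* c-commands the anaphor within its binding domain → licit binder.
*the architects₃* does not c-command the anaphor → cannot bind it.
*the musicians₄* does not c-command the anaphor → cannot bind it.
*the lawyers₅* does not c-command the anaphor → cannot bind it.
*the directors₆* does not c-command the anaphor → cannot bind it.

{2}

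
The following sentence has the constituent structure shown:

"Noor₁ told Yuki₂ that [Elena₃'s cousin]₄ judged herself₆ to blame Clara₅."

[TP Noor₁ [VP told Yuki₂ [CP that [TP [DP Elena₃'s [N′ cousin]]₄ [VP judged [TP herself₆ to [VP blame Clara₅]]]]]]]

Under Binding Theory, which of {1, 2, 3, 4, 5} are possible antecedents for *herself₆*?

*herself* is an anaphor, so Principle A applies: it must be bound in its binding domain.
Binding domain of *herself₆*: the embedded TP, whose subject is [Elena₃'s cousin]₄.
*Noor₁* c-commands the anaphor but is outside its binding domain → cannot satisfy Principle A.
*Yuki₂* c-commands the anaphor but is outside its binding domain → cannot satisfy Principle A.
*Elena₃* does not c-command the anaphor → cannot bind it.
*[Elena₃'s cousin]₄* c-commands the anaphor within its binding domain → licit binder.
*Clara₅* does not c-command the anaphor → cannot bind it.

{4}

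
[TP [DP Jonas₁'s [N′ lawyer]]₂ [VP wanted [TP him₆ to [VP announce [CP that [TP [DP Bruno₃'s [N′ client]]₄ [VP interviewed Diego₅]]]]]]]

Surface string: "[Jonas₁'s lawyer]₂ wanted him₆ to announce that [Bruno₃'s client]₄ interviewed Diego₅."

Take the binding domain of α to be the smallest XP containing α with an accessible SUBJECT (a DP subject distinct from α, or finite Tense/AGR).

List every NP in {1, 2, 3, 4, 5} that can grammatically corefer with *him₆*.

*him* is a pronoun, so Principle B applies: it must be free in its binding domain.
Binding domain of *him₆*: the matrix TP, whose subject is [Jonas₁'s lawyer]₂.
*Jonas₁* and the pronoun do not c-command one another → neither Principle B nor Principle C is at stake; coindexation permitted.
*[Jonas₁'s lawyer]₂* c-commands the pronoun within its binding domain → coindexation would violate Principle B.
*Bruno₃*: the pronoun c-commands this R-expression → coindexation would violate Principle C on *Bruno₃*.
*[Bruno₃'s client]₄*: the pronoun c-commands this R-expression → coindexation would violate Principle C on *[Bruno₃'s client]₄*.
*Diego₅*: the pronoun c-commands this R-expression → coindexation would violate Principle C on *Diego₅*.

{1}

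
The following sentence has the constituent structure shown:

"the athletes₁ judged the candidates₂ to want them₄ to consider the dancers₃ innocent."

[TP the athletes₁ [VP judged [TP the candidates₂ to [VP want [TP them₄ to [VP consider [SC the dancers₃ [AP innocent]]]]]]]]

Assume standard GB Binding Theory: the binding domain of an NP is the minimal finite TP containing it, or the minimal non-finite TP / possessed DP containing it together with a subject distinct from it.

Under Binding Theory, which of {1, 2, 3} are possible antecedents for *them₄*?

{1}

*them* is a pronoun, so Principle B applies: it must be free in its binding domain.
Binding domain of *them₄*: the embedded TP, whose subject is the candidates₂.
*the athletes₁* c-commands the pronoun but from outside its binding domain, and is not c-commanded by it → coindexation permitted.
*the candidates₂* c-commands the pronoun within its binding domain → coindexation would violate Principle B.
*the dancers₃*: the pronoun c-commands this R-expression → coindexation would violate Principle C on *the dancers₃*.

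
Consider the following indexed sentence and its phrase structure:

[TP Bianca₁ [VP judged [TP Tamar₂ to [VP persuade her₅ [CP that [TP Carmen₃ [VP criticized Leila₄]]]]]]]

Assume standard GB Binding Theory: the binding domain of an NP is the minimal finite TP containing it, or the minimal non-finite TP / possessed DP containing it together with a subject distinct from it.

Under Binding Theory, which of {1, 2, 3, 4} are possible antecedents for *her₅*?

{1}

*her* is a pronoun, so Principle B applies: it must be free in its binding domain.
Binding domain of *her₅*: the embedded TP, whose subject is Tamar₂.
*Bianca₁* c-commands the pronoun but from outside its binding domain, and is not c-commanded by it → coindexation permitted.
*Tamar₂* c-commands the pronoun within its binding domain → coindexation would violate Principle B.
*Carmen₃*: the pronoun c-commands this R-expression → coindexation would violate Principle C on *Carmen₃*.
*Leila₄*: the pronoun c-commands this R-expression → coindexation would violate Principle C on *Leila₄*.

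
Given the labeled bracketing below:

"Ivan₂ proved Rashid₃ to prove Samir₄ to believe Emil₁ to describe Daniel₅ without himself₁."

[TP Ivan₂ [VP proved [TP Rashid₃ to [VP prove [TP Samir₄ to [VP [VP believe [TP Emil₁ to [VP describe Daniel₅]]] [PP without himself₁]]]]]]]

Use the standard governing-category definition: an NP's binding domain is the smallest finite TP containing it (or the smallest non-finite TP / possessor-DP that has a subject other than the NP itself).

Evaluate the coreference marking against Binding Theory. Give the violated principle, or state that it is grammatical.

Principle A

The two coindexed NPs are *Emil₁* and *himself₁*.
*himself₁* is an anaphor. Principle A requires it to be bound within its binding domain — the embedded TP, whose subject is Samir₄.
Within that domain it is c-commanded by *Samir₄*, which does not share its index.
*Emil₁* does not c-command the anaphor at all.
The anaphor is unbound in its domain → Principle A violation.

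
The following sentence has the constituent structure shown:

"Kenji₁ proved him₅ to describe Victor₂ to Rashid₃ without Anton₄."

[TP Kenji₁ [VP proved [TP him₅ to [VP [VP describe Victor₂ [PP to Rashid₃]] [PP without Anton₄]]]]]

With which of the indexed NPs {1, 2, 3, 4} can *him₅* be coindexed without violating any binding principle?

*him* is a pronoun, so Principle B applies: it must be free in its binding domain.
Binding domain of *him₅*: the matrix TP, whose subject is Kenji₁.
*Kenji₁* c-commands the pronoun within its binding domain → coindexation would violate Principle B.
*Victor₂*: the pronoun c-commands this R-expression → coindexation would violate Principle C on *Victor₂*.
*Rashid₃*: the pronoun c-commands this R-expression → coindexation would violate Principle C on *Rashid₃*.
*Anton₄*: the pronoun c-commands this R-expression → coindexation would violate Principle C on *Anton₄*.

none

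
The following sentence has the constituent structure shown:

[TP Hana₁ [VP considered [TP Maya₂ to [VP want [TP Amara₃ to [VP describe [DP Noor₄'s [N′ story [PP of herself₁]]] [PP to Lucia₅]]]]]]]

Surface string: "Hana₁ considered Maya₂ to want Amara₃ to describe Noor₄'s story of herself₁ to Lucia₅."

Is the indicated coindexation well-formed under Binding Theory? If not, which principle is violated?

The two coindexed NPs are *Hana₁* and *herself₁*.
*herself₁* is an anaphor. Principle A requires it to be bound within its binding domain — the possessed DP, whose subject is Noor₄.
Within that domain it is c-commanded by *Noor₄*, which does not share its index.
*Hana₁* does c-command the anaphor, but from outside its binding domain.
The anaphor is unbound in its domain → Principle A violation.

Principle A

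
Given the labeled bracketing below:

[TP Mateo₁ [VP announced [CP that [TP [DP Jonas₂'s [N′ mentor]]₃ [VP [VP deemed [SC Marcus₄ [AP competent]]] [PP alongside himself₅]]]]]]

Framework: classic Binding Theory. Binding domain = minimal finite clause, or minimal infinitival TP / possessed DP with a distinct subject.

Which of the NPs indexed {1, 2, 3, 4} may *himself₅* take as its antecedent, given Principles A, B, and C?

*himself* is an anaphor, so Principle A applies: it must be bound in its binding domain.
Binding domain of *himself₅*: the embedded TP, whose subject is [Jonas₂'s mentor]₃.
*Mateo₁* c-commands the anaphor but is outside its binding domain → cannot satisfy Principle A.
*Jonas₂* does not c-command the anaphor → cannot bind it.
*[Jonas₂'s mentor]₃* c-commands the anaphor within its binding domain → licit binder.
*Marcus₄* does not c-command the anaphor → cannot bind it.

{3}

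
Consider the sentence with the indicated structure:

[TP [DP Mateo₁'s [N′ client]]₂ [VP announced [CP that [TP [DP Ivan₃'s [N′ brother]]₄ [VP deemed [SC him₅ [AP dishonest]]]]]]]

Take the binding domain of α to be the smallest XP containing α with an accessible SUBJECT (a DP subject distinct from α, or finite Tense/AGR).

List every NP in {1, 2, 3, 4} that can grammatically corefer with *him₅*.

*him* is a pronoun, so Principle B applies: it must be free in its binding domain.
Binding domain of *him₅*: the embedded TP, whose subject is [Ivan₃'s brother]₄.
*Mateo₁* and the pronoun do not c-command one another → neither Principle B nor Principle C is at stake; coindexation permitted.
*[Mateo₁'s client]₂* c-commands the pronoun but from outside its binding domain, and is not c-commanded by it → coindexation permitted.
*Ivan₃* and the pronoun do not c-command one another → neither Principle B nor Principle C is at stake; coindexation permitted.
*[Ivan₃'s brother]₄* c-commands the pronoun within its binding domain → coindexation would violate Principle B.

{1, 2, 3}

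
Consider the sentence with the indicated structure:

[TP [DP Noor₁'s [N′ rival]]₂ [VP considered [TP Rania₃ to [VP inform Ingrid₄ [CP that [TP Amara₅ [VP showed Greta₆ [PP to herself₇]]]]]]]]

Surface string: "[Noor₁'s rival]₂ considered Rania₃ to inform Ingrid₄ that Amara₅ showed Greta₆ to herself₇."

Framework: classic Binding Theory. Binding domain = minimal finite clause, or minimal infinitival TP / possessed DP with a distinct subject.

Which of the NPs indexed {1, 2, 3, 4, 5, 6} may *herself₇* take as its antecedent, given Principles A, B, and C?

{5, 6}

*herself* is an anaphor, so Principle A applies: it must be bound in its binding domain.
Binding domain of *herself₇*: the embedded TP, whose subject is Amara₅.
*Noor₁* does not c-command the anaphor → cannot bind it.
*[Noor₁'s rival]₂* c-commands the anaphor but is outside its binding domain → cannot satisfy Principle A.
*Rania₃* c-commands the anaphor but is outside its binding domain → cannot satisfy Principle A.
*Ingrid₄* c-commands the anaphor but is outside its binding domain → cannot satisfy Principle A.
*Amara₅* c-commands the anaphor within its binding domain → licit binder.
*Greta₆* c-commands the anaphor within its binding domain → licit binder.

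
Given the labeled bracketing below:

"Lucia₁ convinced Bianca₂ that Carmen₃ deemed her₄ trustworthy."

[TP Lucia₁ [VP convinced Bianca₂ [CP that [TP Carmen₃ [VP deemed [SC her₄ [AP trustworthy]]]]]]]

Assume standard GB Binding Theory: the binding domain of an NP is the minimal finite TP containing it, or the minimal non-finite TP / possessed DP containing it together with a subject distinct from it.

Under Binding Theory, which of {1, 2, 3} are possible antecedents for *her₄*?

*her* is a pronoun, so Principle B applies: it must be free in its binding domain.
Binding domain of *her₄*: the embedded TP, whose subject is Carmen₃.
*Lucia₁* c-commands the pronoun but from outside its binding domain, and is not c-commanded by it → coindexation permitted.
*Bianca₂* c-commands the pronoun but from outside its binding domain, and is not c-commanded by it → coindexation permitted.
*Carmen₃* c-commands the pronoun within its binding domain → coindexation would violate Principle B.

{1, 2}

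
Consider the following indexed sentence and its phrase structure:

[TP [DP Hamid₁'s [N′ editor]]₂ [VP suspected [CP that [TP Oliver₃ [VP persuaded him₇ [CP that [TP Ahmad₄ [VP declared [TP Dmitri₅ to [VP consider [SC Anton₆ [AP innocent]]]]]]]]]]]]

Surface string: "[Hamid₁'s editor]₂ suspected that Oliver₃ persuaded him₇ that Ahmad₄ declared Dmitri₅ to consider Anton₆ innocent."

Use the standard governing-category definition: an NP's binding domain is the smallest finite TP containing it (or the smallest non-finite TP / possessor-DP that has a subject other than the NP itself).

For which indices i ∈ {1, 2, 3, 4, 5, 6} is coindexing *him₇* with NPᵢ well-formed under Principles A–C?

{1, 2}

*him* is a pronoun, so Principle B applies: it must be free in its binding domain.
Binding domain of *him₇*: the embedded TP, whose subject is Oliver₃.
*Hamid₁* and the pronoun do not c-command one another → neither Principle B nor Principle C is at stake; coindexation permitted.
*[Hamid₁'s editor]₂* c-commands the pronoun but from outside its binding domain, and is not c-commanded by it → coindexation permitted.
*Oliver₃* c-commands the pronoun within its binding domain → coindexation would violate Principle B.
*Ahmad₄*: the pronoun c-commands this R-expression → coindexation would violate Principle C on *Ahmad₄*.
*Dmitri₅*: the pronoun c-commands this R-expression → coindexation would violate Principle C on *Dmitri₅*.
*Anton₆*: the pronoun c-commands this R-expression → coindexation would violate Principle C on *Anton₆*.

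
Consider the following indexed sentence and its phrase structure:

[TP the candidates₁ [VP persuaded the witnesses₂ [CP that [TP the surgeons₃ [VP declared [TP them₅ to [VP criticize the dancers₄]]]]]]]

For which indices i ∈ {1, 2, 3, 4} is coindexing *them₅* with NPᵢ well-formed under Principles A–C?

{1, 2}

*them* is a pronoun, so Principle B applies: it must be free in its binding domain.
Binding domain of *them₅*: the embedded TP, whose subject is the surgeons₃.
*the candidates₁* c-commands the pronoun but from outside its binding domain, and is not c-commanded by it → coindexation permitted.
*the witnesses₂* c-commands the pronoun but from outside its binding domain, and is not c-commanded by it → coindexation permitted.
*the surgeons₃* c-commands the pronoun within its binding domain → coindexation would violate Principle B.
*the dancers₄*: the pronoun c-commands this R-expression → coindexation would violate Principle C on *the dancers₄*.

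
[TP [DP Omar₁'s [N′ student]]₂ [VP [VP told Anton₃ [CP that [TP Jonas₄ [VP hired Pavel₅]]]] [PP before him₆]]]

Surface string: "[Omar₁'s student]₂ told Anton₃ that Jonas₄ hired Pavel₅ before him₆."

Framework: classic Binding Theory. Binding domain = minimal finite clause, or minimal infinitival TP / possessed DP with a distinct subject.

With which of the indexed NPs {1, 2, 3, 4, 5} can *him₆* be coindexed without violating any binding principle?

{1, 3, 4, 5}

*him* is a pronoun, so Principle B applies: it must be free in its binding domain.
Binding domain of *him₆*: the matrix TP, whose subject is [Omar₁'s student]₂.
*Omar₁* and the pronoun do not c-command one another → neither Principle B nor Principle C is at stake; coindexation permitted.
*[Omar₁'s student]₂* c-commands the pronoun within its binding domain → coindexation would violate Principle B.
*Anton₃* and the pronoun do not c-command one another → neither Principle B nor Principle C is at stake; coindexation permitted.
*Jonas₄* and the pronoun do not c-command one another → neither Principle B nor Principle C is at stake; coindexation permitted.
*Pavel₅* and the pronoun do not c-command one another → neither Principle B nor Principle C is at stake; coindexation permitted.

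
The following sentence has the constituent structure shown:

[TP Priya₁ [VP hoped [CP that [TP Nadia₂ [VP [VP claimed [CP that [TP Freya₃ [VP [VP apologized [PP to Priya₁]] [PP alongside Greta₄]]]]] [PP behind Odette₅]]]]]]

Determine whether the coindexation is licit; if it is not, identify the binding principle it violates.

The two coindexed NPs are *Priya₁* (the lower occurrence) and *Priya₁* (the higher occurrence).
*Priya₁* (the lower occurrence) is an R-expression. Principle C requires it to be free everywhere.
*Priya₁* (the higher occurrence) c-commands it and carries the same index.
The R-expression is bound → Principle C violation.

Principle C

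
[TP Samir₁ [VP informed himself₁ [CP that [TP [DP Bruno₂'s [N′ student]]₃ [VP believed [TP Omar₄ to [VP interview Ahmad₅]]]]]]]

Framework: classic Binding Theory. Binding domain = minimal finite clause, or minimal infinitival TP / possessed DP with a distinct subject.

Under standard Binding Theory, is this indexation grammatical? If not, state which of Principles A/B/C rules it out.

The two coindexed NPs are *Samir₁* and *himself₁*.
*himself₁* is an anaphor; its binding domain is the matrix TP, whose subject is Samir₁. *Samir₁* c-commands it within that domain and shares its index, so Principle A is satisfied.
*Samir₁* is an R-expression; *himself₁* does not c-command it, and no other NP shares its index, so Principle C is satisfied.
All principles are respected.

grammatical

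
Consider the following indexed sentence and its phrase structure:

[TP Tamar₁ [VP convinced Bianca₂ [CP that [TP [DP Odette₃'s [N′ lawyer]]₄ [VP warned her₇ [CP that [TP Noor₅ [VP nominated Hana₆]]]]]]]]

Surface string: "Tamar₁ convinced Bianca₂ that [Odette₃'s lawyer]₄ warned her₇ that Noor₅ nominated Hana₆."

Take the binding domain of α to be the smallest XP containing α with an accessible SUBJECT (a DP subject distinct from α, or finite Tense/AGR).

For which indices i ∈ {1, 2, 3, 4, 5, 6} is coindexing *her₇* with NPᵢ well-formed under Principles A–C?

*her* is a pronoun, so Principle B applies: it must be free in its binding domain.
Binding domain of *her₇*: the embedded TP, whose subject is [Odette₃'s lawyer]₄.
*Tamar₁* c-commands the pronoun but from outside its binding domain, and is not c-commanded by it → coindexation permitted.
*Bianca₂* c-commands the pronoun but from outside its binding domain, and is not c-commanded by it → coindexation permitted.
*Odette₃* and the pronoun do not c-command one another → neither Principle B nor Principle C is at stake; coindexation permitted.
*[Odette₃'s lawyer]₄* c-commands the pronoun within its binding domain → coindexation would violate Principle B.
*Noor₅*: the pronoun c-commands this R-expression → coindexation would violate Principle C on *Noor₅*.
*Hana₆*: the pronoun c-commands this R-expression → coindexation would violate Principle C on *Hana₆*.

{1, 2, 3}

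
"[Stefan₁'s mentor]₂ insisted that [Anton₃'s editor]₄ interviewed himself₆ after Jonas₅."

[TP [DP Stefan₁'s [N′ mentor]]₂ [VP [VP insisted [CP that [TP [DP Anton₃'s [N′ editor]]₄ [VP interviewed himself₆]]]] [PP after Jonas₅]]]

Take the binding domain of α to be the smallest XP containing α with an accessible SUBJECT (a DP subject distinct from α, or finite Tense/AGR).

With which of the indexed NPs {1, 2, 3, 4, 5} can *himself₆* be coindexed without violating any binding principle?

{4}

*himself* is an anaphor, so Principle A applies: it must be bound in its binding domain.
Binding domain of *himself₆*: the embedded TP, whose subject is [Anton₃'s editor]₄.
*Stefan₁* does not c-command the anaphor → cannot bind it.
*[Stefan₁'s mentor]₂* c-commands the anaphor but is outside its binding domain → cannot satisfy Principle A.
*Anton₃* does not c-command the anaphor → cannot bind it.
*[Anton₃'s editor]₄* c-commands the anaphor within its binding domain → licit binder.
*Jonas₅* does not c-command the anaphor → cannot bind it.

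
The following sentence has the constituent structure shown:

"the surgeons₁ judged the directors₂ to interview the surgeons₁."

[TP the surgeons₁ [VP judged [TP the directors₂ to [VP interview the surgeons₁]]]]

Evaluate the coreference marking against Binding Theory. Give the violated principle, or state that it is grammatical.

The two coindexed NPs are *the surgeons₁* (the lower occurrence) and *the surgeons₁* (the higher occurrence).
*the surgeons₁* (the lower occurrence) is an R-expression. Principle C requires it to be free everywhere.
*the surgeons₁* (the higher occurrence) c-commands it and carries the same index.
The R-expression is bound → Principle C violation.

Principle C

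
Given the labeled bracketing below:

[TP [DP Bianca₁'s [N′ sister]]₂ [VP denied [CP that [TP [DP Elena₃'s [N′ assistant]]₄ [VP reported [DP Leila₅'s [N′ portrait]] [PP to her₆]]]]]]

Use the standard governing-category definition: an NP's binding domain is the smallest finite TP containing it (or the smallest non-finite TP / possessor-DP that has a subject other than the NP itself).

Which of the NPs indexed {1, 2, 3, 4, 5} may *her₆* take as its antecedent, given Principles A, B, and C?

*her* is a pronoun, so Principle B applies: it must be free in its binding domain.
Binding domain of *her₆*: the embedded TP, whose subject is [Elena₃'s assistant]₄.
*Bianca₁* and the pronoun do not c-command one another → neither Principle B nor Principle C is at stake; coindexation permitted.
*[Bianca₁'s sister]₂* c-commands the pronoun but from outside its binding domain, and is not c-commanded by it → coindexation permitted.
*Elena₃* and the pronoun do not c-command one another → neither Principle B nor Principle C is at stake; coindexation permitted.
*[Elena₃'s assistant]₄* c-commands the pronoun within its binding domain → coindexation would violate Principle B.
*Leila₅* and the pronoun do not c-command one another → neither Principle B nor Principle C is at stake; coindexation permitted.

{1, 2, 3, 5}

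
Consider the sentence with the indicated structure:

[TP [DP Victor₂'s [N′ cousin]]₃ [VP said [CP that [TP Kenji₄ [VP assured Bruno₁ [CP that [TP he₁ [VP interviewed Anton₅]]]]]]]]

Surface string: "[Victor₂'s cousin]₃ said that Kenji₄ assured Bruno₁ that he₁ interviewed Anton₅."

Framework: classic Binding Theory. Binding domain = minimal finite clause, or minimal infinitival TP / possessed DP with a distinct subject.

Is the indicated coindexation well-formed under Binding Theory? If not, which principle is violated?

grammatical

The two coindexed NPs are *Bruno₁* and *he₁*.
*he₁* is a pronoun; nothing c-commands it within its binding domain (the embedded TP.), so Principle B holds trivially.
*Bruno₁* is an R-expression; *he₁* does not c-command it, and no other NP shares its index, so Principle C is satisfied.
All principles are respected.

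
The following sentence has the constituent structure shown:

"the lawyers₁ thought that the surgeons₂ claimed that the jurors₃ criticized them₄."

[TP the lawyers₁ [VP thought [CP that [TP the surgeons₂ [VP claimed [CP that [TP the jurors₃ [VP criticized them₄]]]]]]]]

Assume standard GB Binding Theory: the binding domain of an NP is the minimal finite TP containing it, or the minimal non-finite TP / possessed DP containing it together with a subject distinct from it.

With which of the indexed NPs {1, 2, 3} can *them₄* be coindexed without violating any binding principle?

*them* is a pronoun, so Principle B applies: it must be free in its binding domain.
Binding domain of *them₄*: the embedded TP, whose subject is the jurors₃.
*the lawyers₁* c-commands the pronoun but from outside its binding domain, and is not c-commanded by it → coindexation permitted.
*the surgeons₂* c-commands the pronoun but from outside its binding domain, and is not c-commanded by it → coindexation permitted.
*the jurors₃* c-commands the pronoun within its binding domain → coindexation would violate Principle B.

{1, 2}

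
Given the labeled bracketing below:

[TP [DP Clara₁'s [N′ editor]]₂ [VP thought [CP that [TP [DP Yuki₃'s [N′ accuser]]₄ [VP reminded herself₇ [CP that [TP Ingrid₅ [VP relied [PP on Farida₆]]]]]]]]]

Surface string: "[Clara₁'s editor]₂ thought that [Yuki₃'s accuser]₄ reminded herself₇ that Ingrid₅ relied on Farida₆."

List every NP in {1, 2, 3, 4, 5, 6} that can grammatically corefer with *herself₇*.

{4}

*herself* is an anaphor, so Principle A applies: it must be bound in its binding domain.
Binding domain of *herself₇*: the embedded TP, whose subject is [Yuki₃'s accuser]₄.
*Clara₁* does not c-command the anaphor → cannot bind it.
*[Clara₁'s editor]₂* c-commands the anaphor but is outside its binding domain → cannot satisfy Principle A.
*Yuki₃* does not c-command the anaphor → cannot bind it.
*[Yuki₃'s accuser]₄* c-commands the anaphor within its binding domain → licit binder.
*Ingrid₅* does not c-command the anaphor → cannot bind it.
*Farida₆* does not c-command the anaphor → cannot bind it.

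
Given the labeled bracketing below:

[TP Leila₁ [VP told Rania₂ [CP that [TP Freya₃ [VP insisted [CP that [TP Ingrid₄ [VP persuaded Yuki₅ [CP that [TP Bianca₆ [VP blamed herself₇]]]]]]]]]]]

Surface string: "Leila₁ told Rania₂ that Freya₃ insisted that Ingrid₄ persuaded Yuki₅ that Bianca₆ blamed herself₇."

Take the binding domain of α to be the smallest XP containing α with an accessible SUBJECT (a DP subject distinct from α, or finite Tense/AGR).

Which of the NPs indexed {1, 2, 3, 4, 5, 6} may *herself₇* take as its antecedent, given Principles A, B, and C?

{6}

*herself* is an anaphor, so Principle A applies: it must be bound in its binding domain.
Binding domain of *herself₇*: the embedded TP, whose subject is Bianca₆.
*Leila₁* c-commands the anaphor but is outside its binding domain → cannot satisfy Principle A.
*Rania₂* c-commands the anaphor but is outside its binding domain → cannot satisfy Principle A.
*Freya₃* c-commands the anaphor but is outside its binding domain → cannot satisfy Principle A.
*Ingrid₄* c-commands the anaphor but is outside its binding domain → cannot satisfy Principle A.
*Yuki₅* c-commands the anaphor but is outside its binding domain → cannot satisfy Principle A.
*Bianca₆* c-commands the anaphor within its binding domain → licit binder.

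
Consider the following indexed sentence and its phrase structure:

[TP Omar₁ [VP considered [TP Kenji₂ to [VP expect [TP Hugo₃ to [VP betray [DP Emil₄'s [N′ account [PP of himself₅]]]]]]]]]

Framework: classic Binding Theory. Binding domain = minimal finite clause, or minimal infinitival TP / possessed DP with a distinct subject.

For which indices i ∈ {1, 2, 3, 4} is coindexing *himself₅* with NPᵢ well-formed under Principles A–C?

*himself* is an anaphor, so Principle A applies: it must be bound in its binding domain.
Binding domain of *himself₅*: the possessed DP, whose subject is Emil₄.
*Omar₁* c-commands the anaphor but is outside its binding domain → cannot satisfy Principle A.
*Kenji₂* c-commands the anaphor but is outside its binding domain → cannot satisfy Principle A.
*Hugo₃* c-commands the anaphor but is outside its binding domain → cannot satisfy Principle A.
*Emil₄* c-commands the anaphor within its binding domain → licit binder.

{4}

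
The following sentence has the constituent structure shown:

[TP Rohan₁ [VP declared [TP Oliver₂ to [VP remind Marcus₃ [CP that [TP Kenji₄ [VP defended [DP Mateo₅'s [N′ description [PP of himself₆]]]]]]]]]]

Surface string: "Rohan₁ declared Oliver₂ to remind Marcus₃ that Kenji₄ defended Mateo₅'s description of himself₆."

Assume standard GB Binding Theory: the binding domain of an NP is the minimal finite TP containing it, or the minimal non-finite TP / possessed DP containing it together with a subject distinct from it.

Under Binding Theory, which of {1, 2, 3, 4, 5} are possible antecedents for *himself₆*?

*himself* is an anaphor, so Principle A applies: it must be bound in its binding domain.
Binding domain of *himself₆*: the possessed DP, whose subject is Mateo₅.
*Rohan₁* c-commands the anaphor but is outside its binding domain → cannot satisfy Principle A.
*Oliver₂* c-commands the anaphor but is outside its binding domain → cannot satisfy Principle A.
*Marcus₃* c-commands the anaphor but is outside its binding domain → cannot satisfy Principle A.
*Kenji₄* c-commands the anaphor but is outside its binding domain → cannot satisfy Principle A.
*Mateo₅* c-commands the anaphor within its binding domain → licit binder.

{5}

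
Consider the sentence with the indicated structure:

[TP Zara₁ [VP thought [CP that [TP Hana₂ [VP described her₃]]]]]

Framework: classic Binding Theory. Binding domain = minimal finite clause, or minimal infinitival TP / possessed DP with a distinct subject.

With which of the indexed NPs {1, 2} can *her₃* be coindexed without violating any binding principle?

{1}

*her* is a pronoun, so Principle B applies: it must be free in its binding domain.
Binding domain of *her₃*: the embedded TP, whose subject is Hana₂.
*Zara₁* c-commands the pronoun but from outside its binding domain, and is not c-commanded by it → coindexation permitted.
*Hana₂* c-commands the pronoun within its binding domain → coindexation would violate Principle B.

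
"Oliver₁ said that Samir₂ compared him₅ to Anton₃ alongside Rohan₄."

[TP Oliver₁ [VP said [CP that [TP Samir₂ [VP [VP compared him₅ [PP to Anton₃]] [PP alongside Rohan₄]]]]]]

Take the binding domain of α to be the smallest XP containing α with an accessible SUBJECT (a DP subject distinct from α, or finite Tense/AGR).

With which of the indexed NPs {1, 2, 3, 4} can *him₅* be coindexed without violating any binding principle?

*him* is a pronoun, so Principle B applies: it must be free in its binding domain.
Binding domain of *him₅*: the embedded TP, whose subject is Samir₂.
*Oliver₁* c-commands the pronoun but from outside its binding domain, and is not c-commanded by it → coindexation permitted.
*Samir₂* c-commands the pronoun within its binding domain → coindexation would violate Principle B.
*Anton₃*: the pronoun c-commands this R-expression → coindexation would violate Principle C on *Anton₃*.
*Rohan₄* and the pronoun do not c-command one another → neither Principle B nor Principle C is at stake; coindexation permitted.

{1, 4}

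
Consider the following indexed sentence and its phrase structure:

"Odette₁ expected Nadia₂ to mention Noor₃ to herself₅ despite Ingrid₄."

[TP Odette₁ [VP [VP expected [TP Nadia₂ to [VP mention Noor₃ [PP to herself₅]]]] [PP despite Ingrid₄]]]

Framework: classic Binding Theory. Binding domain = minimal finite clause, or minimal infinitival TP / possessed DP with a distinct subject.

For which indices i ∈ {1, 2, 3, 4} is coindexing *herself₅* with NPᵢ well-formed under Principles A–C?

*herself* is an anaphor, so Principle A applies: it must be bound in its binding domain.
Binding domain of *herself₅*: the embedded TP, whose subject is Nadia₂.
*Odette₁* c-commands the anaphor but is outside its binding domain → cannot satisfy Principle A.
*Nadia₂* c-commands the anaphor within its binding domain → licit binder.
*Noor₃* c-commands the anaphor within its binding domain → licit binder.
*Ingrid₄* does not c-command the anaphor → cannot bind it.

{2, 3}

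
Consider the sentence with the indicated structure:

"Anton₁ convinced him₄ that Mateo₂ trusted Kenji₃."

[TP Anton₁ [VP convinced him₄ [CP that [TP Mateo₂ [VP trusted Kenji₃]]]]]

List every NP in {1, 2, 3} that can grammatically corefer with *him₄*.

none

*him* is a pronoun, so Principle B applies: it must be free in its binding domain.
Binding domain of *him₄*: the matrix TP, whose subject is Anton₁.
*Anton₁* c-commands the pronoun within its binding domain → coindexation would violate Principle B.
*Mateo₂*: the pronoun c-commands this R-expression → coindexation would violate Principle C on *Mateo₂*.
*Kenji₃*: the pronoun c-commands this R-expression → coindexation would violate Principle C on *Kenji₃*.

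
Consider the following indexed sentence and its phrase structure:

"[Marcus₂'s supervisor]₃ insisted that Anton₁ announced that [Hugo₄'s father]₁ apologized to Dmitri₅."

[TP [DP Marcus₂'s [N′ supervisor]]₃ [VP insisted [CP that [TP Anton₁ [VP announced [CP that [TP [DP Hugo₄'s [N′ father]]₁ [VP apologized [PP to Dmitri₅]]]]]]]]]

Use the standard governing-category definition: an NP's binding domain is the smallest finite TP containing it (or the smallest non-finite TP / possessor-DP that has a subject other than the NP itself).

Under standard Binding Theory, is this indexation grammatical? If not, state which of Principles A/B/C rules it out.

The two coindexed NPs are *[Hugo₄'s father]₁* and *Anton₁*.
*[Hugo₄'s father]₁* is an R-expression. Principle C requires it to be free everywhere.
*Anton₁* c-commands it and carries the same index.
The R-expression is bound → Principle C violation.

Principle C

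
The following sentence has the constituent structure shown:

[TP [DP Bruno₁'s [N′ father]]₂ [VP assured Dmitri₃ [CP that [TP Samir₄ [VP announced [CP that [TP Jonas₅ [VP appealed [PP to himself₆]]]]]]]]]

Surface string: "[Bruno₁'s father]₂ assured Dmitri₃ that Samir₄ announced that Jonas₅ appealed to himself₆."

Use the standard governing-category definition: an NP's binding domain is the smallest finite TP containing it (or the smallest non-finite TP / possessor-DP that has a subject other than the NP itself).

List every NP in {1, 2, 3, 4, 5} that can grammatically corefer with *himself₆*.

{5}

*himself* is an anaphor, so Principle A applies: it must be bound in its binding domain.
Binding domain of *himself₆*: the embedded TP, whose subject is Jonas₅.
*Bruno₁* does not c-command the anaphor → cannot bind it.
*[Bruno₁'s father]₂* c-commands the anaphor but is outside its binding domain → cannot satisfy Principle A.
*Dmitri₃* c-commands the anaphor but is outside its binding domain → cannot satisfy Principle A.
*Samir₄* c-commands the anaphor but is outside its binding domain → cannot satisfy Principle A.
*Jonas₅* c-commands the anaphor within its binding domain → licit binder.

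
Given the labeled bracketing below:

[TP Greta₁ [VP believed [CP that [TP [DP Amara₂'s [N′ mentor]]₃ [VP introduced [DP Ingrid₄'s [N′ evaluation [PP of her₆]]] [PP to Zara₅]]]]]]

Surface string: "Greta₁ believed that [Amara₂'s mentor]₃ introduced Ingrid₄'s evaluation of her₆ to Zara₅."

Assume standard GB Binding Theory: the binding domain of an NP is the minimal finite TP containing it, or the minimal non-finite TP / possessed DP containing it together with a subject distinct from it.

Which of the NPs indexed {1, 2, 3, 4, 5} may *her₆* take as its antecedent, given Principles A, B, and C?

{1, 2, 3, 5}

*her* is a pronoun, so Principle B applies: it must be free in its binding domain.
Binding domain of *her₆*: the possessed DP, whose subject is Ingrid₄.
*Greta₁* c-commands the pronoun but from outside its binding domain, and is not c-commanded by it → coindexation permitted.
*Amara₂* and the pronoun do not c-command one another → neither Principle B nor Principle C is at stake; coindexation permitted.
*[Amara₂'s mentor]₃* c-commands the pronoun but from outside its binding domain, and is not c-commanded by it → coindexation permitted.
*Ingrid₄* c-commands the pronoun within its binding domain → coindexation would violate Principle B.
*Zara₅* and the pronoun do not c-command one another → neither Principle B nor Principle C is at stake; coindexation permitted.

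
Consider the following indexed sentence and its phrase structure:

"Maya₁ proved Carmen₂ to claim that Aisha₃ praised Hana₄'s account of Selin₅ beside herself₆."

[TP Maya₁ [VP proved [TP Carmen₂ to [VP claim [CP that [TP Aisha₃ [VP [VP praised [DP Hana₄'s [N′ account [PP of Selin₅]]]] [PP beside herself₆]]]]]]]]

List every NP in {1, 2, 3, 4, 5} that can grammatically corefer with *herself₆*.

*herself* is an anaphor, so Principle A applies: it must be bound in its binding domain.
Binding domain of *herself₆*: the embedded TP, whose subject is Aisha₃.
*Maya₁* c-commands the anaphor but is outside its binding domain → cannot satisfy Principle A.
*Carmen₂* c-commands the anaphor but is outside its binding domain → cannot satisfy Principle A.
*Aisha₃* c-commands the anaphor within its binding domain → licit binder.
*Hana₄* does not c-command the anaphor → cannot bind it.
*Selin₅* does not c-command the anaphor → cannot bind it.

{3}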